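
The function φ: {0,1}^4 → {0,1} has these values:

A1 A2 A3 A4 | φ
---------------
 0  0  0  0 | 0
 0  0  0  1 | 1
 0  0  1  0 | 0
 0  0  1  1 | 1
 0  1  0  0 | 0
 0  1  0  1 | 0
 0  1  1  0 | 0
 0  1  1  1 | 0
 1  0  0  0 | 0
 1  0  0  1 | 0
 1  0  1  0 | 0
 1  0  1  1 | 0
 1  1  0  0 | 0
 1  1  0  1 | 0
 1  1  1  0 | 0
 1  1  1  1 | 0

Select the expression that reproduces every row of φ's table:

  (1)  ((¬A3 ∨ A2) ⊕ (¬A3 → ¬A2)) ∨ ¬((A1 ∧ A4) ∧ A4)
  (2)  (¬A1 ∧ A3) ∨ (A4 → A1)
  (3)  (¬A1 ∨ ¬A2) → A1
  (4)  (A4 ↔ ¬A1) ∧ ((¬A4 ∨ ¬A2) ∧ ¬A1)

4

(1) fails at (0,0,0,0): the formula yields 1, φ is 0.
(2) fails at (0,0,0,0): the formula yields 1, φ is 0.
(3) fails at (0,0,0,1): the formula yields 0, φ is 1.
(4) is the remaining candidate, and it agrees with φ on all 16 inputs.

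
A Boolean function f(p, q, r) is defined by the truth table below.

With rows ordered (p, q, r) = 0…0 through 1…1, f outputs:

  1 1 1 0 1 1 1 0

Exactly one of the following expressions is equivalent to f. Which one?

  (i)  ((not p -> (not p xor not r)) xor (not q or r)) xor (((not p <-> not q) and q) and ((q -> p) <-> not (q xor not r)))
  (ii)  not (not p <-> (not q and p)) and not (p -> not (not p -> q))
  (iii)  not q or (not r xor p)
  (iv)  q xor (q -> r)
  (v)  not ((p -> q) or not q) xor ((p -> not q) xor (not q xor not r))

iv

(i): at (0,0,1) it gives 0, but f = 1 — eliminated.
(ii): at (0,0,0) it gives 0, but f = 1 — eliminated.
(iii): at (1,1,0) it gives 0, but f = 1 — eliminated.
(v): at (0,0,1) it gives 0, but f = 1 — eliminated.
Only (iv) survives; checking it on all 8 rows confirms it matches f.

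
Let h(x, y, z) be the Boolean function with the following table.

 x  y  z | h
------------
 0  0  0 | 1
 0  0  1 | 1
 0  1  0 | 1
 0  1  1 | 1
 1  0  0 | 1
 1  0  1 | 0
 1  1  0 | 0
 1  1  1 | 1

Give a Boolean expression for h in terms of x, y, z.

There are just 2 zero rows: (1,0,1), (1,1,0). Their minterms are x·¬y·z, x·y·¬z; the OR of those covers precisely the 0-outputs, and negating it yields h.

h(x, y, z) = (((x · y') · z) + ((x · y) · z'))'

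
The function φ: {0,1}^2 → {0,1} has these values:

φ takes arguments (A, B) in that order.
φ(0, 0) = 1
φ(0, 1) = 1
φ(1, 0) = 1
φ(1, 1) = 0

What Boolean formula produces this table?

The output is 0 only when every input is 1 — NAND of all inputs.

φ(A, B) = ~(A & B)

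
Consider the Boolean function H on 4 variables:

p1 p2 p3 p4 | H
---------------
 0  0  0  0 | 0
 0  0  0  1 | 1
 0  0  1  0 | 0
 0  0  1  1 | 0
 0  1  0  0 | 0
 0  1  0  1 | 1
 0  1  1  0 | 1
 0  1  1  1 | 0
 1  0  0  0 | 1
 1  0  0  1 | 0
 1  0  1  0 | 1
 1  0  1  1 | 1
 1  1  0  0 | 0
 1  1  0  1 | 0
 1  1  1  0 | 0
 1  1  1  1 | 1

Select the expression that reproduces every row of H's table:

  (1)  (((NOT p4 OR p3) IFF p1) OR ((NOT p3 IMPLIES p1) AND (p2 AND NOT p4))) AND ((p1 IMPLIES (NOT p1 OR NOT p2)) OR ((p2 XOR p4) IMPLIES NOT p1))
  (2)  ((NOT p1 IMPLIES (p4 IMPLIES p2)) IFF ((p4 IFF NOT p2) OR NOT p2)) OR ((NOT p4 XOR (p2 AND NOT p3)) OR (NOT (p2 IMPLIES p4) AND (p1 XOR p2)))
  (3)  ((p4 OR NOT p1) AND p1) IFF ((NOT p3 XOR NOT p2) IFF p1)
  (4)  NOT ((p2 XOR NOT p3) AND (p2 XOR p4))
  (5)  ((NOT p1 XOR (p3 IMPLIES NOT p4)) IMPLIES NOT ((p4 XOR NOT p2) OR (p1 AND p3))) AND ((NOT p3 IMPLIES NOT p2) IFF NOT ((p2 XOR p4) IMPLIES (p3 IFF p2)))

(2) fails at (0,0,0,0): the formula yields 1, H is 0.
(3) fails at (0,0,0,1): the formula yields 0, H is 1.
(4) fails at (0,0,0,0): the formula yields 1, H is 0.
(5) fails at (0,0,0,1): the formula yields 0, H is 1.
Only (1) survives; checking it on all 16 rows confirms it matches H.

1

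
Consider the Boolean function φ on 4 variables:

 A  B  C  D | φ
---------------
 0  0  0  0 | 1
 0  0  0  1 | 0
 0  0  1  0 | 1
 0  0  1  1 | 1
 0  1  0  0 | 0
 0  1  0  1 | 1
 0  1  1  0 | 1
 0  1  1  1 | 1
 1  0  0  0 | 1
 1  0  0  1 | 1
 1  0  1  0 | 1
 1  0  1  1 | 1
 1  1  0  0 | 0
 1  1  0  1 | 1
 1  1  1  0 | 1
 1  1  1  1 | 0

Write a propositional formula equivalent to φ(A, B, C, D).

There are just 4 zero rows: (0,0,0,1), (0,1,0,0), (1,1,0,0), (1,1,1,1). Their minterms are ¬A·¬B·¬C·D, ¬A·B·¬C·¬D, A·B·¬C·¬D, A·B·C·D; the OR of those covers precisely the 0-outputs, and negating it yields φ.

φ(A, B, C, D) = ~((((((~A & ~B) & ~C) & D) | (((~A & B) & ~C) & ~D)) | (((A & B) & ~C) & ~D)) | (((A & B) & C) & D))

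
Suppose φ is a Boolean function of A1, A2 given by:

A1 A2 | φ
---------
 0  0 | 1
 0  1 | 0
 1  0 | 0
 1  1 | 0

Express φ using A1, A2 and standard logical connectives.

The output is 1 only when every input is 0 — NOR of all inputs.

φ(A1, A2) = ¬(A1 ∨ A2)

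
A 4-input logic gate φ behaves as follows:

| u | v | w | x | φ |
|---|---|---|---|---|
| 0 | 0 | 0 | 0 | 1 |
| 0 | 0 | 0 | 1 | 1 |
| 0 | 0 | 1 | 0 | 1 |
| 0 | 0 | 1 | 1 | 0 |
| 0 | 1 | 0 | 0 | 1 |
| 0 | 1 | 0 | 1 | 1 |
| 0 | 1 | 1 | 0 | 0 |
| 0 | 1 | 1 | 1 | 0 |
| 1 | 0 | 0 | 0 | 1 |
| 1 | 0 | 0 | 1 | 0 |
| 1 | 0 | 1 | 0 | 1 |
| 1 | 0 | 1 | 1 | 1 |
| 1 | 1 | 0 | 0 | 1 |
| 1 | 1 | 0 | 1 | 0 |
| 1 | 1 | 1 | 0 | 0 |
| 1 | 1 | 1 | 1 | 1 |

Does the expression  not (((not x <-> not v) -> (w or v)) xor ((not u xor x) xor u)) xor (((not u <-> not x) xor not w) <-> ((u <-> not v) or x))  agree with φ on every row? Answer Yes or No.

Yes

Check the formula against φ row by row:
  u=0, v=0, w=0, x=0: formula gives 1, φ = 1 ✓
  u=0, v=0, w=0, x=1: formula gives 1, φ = 1 ✓
  u=0, v=0, w=1, x=0: formula gives 1, φ = 1 ✓
  u=0, v=0, w=1, x=1: formula gives 0, φ = 0 ✓
  … (the remaining 12 rows also agree.)
Every row agrees, so the formula is equivalent.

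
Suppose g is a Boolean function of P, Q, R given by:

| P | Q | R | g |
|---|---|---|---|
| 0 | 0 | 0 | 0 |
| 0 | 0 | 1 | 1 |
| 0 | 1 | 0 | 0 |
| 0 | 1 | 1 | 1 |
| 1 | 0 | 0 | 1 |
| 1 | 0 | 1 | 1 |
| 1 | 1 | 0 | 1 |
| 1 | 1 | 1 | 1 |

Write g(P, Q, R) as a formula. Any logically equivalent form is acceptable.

g is 0 on only 2 rows — (0,0,0), (0,1,0). Writing each as a minterm (¬P·¬Q·¬R, ¬P·Q·¬R) and OR-ing them characterizes exactly where g=0, so g is the negation of that disjunction.

g(P, Q, R) = NOT (((NOT P AND NOT Q) AND NOT R) OR ((NOT P AND Q) AND NOT R))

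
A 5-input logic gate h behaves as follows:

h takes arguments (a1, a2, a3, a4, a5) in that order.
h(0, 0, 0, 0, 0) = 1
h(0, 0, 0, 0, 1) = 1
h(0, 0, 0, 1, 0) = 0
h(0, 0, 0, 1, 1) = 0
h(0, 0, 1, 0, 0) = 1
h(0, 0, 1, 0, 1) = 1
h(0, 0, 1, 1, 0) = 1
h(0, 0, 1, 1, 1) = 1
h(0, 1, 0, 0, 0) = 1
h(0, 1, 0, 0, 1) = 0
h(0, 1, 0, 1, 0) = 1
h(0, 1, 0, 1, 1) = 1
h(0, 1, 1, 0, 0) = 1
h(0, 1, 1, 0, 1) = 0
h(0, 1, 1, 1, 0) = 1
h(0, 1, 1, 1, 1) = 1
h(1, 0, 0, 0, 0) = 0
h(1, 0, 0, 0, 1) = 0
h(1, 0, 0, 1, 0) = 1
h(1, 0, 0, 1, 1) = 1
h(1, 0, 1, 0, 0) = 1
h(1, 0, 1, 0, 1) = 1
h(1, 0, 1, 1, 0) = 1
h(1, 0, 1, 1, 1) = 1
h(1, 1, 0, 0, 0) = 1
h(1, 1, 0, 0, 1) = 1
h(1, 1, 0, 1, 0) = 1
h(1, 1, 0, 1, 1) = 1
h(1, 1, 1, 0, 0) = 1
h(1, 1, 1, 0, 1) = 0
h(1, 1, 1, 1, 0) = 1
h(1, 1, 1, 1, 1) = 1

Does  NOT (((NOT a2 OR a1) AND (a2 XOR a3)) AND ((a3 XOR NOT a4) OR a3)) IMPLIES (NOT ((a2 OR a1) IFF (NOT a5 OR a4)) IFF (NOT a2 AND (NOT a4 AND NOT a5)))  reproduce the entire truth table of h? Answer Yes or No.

Check the formula against h row by row:
  a1=0, a2=0, a3=0, a4=0, a5=0: formula gives 1, h = 1 ✓
  a1=0, a2=0, a3=0, a4=0, a5=1: formula gives 1, h = 1 ✓
  a1=0, a2=0, a3=0, a4=1, a5=0: formula gives 0, h = 0 ✓
  a1=0, a2=0, a3=0, a4=1, a5=1: formula gives 0, h = 0 ✓
  … (the remaining 28 rows also agree.)
Every row agrees, so the formula is equivalent.

Yes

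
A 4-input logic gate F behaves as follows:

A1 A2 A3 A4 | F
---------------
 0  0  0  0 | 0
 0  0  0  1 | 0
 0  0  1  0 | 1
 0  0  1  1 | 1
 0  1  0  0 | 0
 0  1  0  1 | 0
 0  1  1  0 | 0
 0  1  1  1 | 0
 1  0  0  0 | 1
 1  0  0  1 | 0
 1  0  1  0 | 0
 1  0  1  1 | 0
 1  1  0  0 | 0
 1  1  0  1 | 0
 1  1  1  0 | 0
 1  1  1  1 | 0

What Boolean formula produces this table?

F=1 on 3 inputs: (0,0,1,0), (0,0,1,1), (1,0,0,0). Reading each as a conjunction of literals (¬A1·¬A2·A3·¬A4, ¬A1·¬A2·A3·A4, A1·¬A2·¬A3·¬A4) and taking the OR gives the canonical DNF.

F(A1, A2, A3, A4) = ((((¬A1 ∧ ¬A2) ∧ A3) ∧ ¬A4) ∨ (((¬A1 ∧ ¬A2) ∧ A3) ∧ A4)) ∨ (((A1 ∧ ¬A2) ∧ ¬A3) ∧ ¬A4)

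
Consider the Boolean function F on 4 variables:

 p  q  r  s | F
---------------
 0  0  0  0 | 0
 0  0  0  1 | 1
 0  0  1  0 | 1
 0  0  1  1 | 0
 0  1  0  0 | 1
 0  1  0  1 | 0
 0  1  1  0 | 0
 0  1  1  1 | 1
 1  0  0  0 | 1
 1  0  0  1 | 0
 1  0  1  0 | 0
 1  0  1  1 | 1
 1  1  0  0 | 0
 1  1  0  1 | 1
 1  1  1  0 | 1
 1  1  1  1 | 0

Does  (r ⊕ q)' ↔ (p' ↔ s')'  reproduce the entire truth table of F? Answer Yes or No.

Test each input against both F and the formula:
  p=0, q=0, r=0, s=0: formula gives 0, F = 0 ✓
  p=0, q=0, r=0, s=1: formula gives 1, F = 1 ✓
  p=0, q=0, r=1, s=0: formula gives 1, F = 1 ✓
  p=0, q=0, r=1, s=1: formula gives 0, F = 0 ✓
  … (the remaining 12 rows also agree.)
Every row agrees, so the formula is equivalent.

Yes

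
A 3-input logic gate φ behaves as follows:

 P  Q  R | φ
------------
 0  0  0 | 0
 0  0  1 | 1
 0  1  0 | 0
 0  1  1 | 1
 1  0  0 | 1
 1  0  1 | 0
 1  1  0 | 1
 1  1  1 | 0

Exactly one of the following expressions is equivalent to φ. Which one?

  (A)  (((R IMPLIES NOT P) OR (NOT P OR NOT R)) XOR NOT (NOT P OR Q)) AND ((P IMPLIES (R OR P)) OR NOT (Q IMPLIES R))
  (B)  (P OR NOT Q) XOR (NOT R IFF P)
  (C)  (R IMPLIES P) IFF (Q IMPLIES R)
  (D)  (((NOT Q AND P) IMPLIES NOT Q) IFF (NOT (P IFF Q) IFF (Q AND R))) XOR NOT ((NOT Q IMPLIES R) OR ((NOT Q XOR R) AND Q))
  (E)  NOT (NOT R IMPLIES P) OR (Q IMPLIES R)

(A): at (0,0,0) it gives 1, but φ = 0 — eliminated.
(B): at (0,0,0) it gives 1, but φ = 0 — eliminated.
(C): at (0,0,0) it gives 1, but φ = 0 — eliminated.
(E): at (0,0,0) it gives 1, but φ = 0 — eliminated.
That leaves (D). Evaluating it on every row reproduces the table of φ exactly.

D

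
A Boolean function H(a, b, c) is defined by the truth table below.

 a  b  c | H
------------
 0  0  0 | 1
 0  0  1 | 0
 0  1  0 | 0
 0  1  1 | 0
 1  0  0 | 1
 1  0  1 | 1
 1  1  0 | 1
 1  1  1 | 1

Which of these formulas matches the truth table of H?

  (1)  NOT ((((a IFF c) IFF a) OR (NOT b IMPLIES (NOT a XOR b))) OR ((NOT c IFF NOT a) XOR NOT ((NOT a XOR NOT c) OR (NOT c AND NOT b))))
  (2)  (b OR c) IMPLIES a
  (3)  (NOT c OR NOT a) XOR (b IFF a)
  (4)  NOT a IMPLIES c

2

(1) fails at (0,0,0): the formula yields 0, H is 1.
(3) fails at (0,0,0): the formula yields 0, H is 1.
(4) fails at (0,0,0): the formula yields 0, H is 1.
Only (2) survives; checking it on all 8 rows confirms it matches H.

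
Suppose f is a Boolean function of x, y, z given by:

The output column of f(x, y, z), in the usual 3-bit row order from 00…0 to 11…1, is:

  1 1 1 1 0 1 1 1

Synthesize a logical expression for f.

Only row (1,0,0) gives 0. So f is 1 everywhere except there — the complement of the minterm x·¬y·¬z.

f(x, y, z) = ~((x & ~y) & ~z)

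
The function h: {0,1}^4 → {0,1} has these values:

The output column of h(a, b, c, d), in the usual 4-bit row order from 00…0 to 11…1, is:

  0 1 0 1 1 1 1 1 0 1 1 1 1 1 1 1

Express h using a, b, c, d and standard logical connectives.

h(a, b, c, d) = ¬(((((¬a ∧ ¬b) ∧ ¬c) ∧ ¬d) ∨ (((¬a ∧ ¬b) ∧ c) ∧ ¬d)) ∨ (((a ∧ ¬b) ∧ ¬c) ∧ ¬d))

There are just 3 zero rows: (0,0,0,0), (0,0,1,0), (1,0,0,0). Their minterms are ¬a·¬b·¬c·¬d, ¬a·¬b·c·¬d, a·¬b·¬c·¬d; the OR of those covers precisely the 0-outputs, and negating it yields h.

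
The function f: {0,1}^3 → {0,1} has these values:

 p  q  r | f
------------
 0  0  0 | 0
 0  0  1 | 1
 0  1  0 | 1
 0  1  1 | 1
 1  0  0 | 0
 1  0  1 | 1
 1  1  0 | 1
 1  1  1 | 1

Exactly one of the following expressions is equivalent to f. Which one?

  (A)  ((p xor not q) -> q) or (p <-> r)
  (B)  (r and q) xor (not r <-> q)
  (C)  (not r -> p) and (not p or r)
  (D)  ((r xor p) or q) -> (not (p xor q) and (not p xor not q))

(A): at (0,0,0) it gives 1, but f = 0 — eliminated.
(C): at (0,1,0) it gives 0, but f = 1 — eliminated.
(D): at (0,0,0) it gives 1, but f = 0 — eliminated.
That leaves (B). Evaluating it on every row reproduces the table of f exactly.

B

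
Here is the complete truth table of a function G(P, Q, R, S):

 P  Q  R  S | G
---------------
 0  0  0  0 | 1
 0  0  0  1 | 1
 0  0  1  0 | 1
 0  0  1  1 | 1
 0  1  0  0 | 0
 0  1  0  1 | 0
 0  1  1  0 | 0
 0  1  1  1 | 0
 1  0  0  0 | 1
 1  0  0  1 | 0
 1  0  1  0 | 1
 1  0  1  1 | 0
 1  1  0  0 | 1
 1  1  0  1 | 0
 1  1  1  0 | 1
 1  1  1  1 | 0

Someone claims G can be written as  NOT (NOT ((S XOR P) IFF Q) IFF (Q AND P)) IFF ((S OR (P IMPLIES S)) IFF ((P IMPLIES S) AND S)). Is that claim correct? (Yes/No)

Evaluate NOT (NOT ((S XOR P) IFF Q) IFF (Q AND P)) IFF ((S OR (P IMPLIES S)) IFF ((P IMPLIES S) AND S)) on each row and compare to G:
  P=0, Q=0, R=0, S=0: formula gives 1, G = 1 ✓
  P=0, Q=0, R=0, S=1: formula gives 1, G = 1 ✓
  P=0, Q=0, R=1, S=0: formula gives 1, G = 1 ✓
  P=0, Q=0, R=1, S=1: formula gives 1, G = 1 ✓
  … (the remaining 12 rows also agree.)
Every row agrees, so the formula is equivalent.

Yes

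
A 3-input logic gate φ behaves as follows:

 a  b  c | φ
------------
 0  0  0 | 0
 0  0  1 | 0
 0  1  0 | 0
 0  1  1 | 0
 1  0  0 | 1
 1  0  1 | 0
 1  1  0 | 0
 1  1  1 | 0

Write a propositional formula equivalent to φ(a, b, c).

φ(a, b, c) = (a and not b) and not c

φ is 1 on exactly one input, (1,0,0), whose minterm is a·¬b·¬c. So φ is just that conjunction.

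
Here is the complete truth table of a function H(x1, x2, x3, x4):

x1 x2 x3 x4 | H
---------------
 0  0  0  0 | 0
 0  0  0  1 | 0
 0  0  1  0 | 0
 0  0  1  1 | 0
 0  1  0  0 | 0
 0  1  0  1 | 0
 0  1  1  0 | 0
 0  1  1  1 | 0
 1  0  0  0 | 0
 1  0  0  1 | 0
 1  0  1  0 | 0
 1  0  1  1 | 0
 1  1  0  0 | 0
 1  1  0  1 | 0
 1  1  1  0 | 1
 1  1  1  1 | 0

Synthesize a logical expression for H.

H is 1 on exactly one input, (1,1,1,0), whose minterm is x1·x2·x3·¬x4. So H is just that conjunction.

H(x1, x2, x3, x4) = ((x1 · x2) · x3) · x4'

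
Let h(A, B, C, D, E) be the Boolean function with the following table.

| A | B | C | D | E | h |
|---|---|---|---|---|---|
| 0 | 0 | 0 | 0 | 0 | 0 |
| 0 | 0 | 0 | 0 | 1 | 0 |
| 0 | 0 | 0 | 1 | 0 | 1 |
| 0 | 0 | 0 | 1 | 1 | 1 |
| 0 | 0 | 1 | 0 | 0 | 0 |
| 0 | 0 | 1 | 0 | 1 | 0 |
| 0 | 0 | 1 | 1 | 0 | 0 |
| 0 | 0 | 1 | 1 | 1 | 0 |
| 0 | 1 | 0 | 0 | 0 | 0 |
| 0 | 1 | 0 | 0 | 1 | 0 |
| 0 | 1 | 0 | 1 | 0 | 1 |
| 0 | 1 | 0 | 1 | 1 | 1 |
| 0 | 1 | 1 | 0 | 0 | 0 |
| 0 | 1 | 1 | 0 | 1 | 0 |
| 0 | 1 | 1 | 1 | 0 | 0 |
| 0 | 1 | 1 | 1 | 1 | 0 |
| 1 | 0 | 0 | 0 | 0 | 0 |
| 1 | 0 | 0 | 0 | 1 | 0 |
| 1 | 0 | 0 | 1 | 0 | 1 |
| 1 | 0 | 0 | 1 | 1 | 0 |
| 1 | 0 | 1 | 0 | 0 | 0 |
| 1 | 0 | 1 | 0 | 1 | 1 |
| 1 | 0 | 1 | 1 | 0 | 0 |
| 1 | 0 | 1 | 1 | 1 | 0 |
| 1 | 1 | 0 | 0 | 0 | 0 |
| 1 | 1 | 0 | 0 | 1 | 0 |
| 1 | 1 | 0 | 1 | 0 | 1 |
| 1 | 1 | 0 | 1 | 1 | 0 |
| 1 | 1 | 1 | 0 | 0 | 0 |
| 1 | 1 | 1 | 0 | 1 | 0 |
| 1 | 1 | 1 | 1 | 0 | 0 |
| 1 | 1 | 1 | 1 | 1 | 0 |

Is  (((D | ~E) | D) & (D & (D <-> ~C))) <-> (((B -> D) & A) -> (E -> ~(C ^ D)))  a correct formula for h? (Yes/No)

Yes

Check the formula against h row by row:
  A=0, B=0, C=0, D=0, E=0: formula gives 0, h = 0 ✓
  A=0, B=0, C=0, D=0, E=1: formula gives 0, h = 0 ✓
  A=0, B=0, C=0, D=1, E=0: formula gives 1, h = 1 ✓
  A=0, B=0, C=0, D=1, E=1: formula gives 1, h = 1 ✓
  … (the remaining 28 rows also agree.)
All 32 rows match — the expression computes h exactly.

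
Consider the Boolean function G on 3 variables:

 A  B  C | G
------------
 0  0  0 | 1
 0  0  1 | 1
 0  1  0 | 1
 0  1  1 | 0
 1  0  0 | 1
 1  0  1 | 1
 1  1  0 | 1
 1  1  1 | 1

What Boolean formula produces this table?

G(A, B, C) = ¬((¬A ∧ B) ∧ C)

Only row (0,1,1) gives 0. So G is 1 everywhere except there — the complement of the minterm ¬A·B·C.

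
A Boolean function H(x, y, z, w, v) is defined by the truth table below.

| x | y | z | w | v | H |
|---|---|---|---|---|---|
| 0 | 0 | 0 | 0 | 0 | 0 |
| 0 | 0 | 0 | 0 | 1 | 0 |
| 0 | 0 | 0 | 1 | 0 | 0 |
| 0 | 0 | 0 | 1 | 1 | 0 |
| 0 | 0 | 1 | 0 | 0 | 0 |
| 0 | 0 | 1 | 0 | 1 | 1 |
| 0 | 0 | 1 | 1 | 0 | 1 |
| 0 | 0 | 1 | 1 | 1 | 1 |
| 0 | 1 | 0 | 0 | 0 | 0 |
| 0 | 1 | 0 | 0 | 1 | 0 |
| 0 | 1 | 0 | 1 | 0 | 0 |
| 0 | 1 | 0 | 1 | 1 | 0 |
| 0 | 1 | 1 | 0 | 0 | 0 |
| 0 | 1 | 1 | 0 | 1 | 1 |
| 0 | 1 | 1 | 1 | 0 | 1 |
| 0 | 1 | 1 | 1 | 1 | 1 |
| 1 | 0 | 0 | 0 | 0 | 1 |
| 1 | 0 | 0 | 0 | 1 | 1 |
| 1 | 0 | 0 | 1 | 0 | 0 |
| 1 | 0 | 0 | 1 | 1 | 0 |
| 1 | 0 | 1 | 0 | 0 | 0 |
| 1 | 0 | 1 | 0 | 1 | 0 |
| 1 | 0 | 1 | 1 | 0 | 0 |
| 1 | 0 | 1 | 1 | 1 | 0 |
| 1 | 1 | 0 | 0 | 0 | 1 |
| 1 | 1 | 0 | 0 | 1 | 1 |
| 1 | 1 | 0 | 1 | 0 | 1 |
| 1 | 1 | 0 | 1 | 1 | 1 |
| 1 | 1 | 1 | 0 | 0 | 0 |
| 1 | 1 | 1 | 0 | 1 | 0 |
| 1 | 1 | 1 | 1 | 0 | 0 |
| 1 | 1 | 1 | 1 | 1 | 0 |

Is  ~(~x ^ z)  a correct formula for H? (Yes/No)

Check the formula against H row by row:
  x=0, y=0, z=0, w=0, v=0: formula gives 0, H = 0 ✓
  x=0, y=0, z=0, w=0, v=1: formula gives 0, H = 0 ✓
  x=0, y=0, z=0, w=1, v=0: formula gives 0, H = 0 ✓
  x=0, y=0, z=0, w=1, v=1: formula gives 0, H = 0 ✓
  x=0, y=0, z=1, w=0, v=0: formula gives 1, but H = 0 ✗
Row (0,0,1,0,0) is a counterexample, so the formula is not equivalent to H.

No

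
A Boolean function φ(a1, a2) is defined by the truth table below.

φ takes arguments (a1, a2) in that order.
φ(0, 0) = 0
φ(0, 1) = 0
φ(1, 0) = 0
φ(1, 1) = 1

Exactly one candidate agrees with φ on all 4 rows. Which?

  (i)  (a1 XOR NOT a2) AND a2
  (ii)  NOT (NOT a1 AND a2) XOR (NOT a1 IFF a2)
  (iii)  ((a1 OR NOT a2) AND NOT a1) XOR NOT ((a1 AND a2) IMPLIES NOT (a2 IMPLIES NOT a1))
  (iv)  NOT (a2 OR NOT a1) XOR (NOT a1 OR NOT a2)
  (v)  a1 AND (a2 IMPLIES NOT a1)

(ii): at (0,0) it gives 1, but φ = 0 — eliminated.
(iii): at (0,0) it gives 1, but φ = 0 — eliminated.
(iv): at (0,0) it gives 1, but φ = 0 — eliminated.
(v): at (1,0) it gives 1, but φ = 0 — eliminated.
(i) is the remaining candidate, and it agrees with φ on all 4 inputs.

i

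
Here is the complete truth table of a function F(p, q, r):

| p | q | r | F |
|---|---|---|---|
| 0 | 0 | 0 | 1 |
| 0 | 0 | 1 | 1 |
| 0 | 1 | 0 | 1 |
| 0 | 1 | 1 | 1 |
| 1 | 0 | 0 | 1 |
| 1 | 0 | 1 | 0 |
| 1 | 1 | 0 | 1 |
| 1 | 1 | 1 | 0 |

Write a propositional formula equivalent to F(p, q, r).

The 0-rows are (1,0,1), (1,1,1). Take each as a conjunction (p·¬q·r, p·q·r), form their disjunction, and complement — that gives a formula that is 1 everywhere F is.

F(p, q, r) = NOT (((p AND NOT q) AND r) OR ((p AND q) AND r))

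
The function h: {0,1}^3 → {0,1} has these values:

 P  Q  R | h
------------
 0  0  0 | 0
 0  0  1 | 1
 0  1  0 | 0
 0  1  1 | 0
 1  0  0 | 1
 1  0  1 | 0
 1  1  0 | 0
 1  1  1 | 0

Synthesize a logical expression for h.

The 1-rows are (0,0,1), (1,0,0). Each contributes one minterm — ¬P·¬Q·R; P·¬Q·¬R — and their disjunction is a sum-of-products form of h.

h(P, Q, R) = ((not P and not Q) and R) or ((P and not Q) and not R)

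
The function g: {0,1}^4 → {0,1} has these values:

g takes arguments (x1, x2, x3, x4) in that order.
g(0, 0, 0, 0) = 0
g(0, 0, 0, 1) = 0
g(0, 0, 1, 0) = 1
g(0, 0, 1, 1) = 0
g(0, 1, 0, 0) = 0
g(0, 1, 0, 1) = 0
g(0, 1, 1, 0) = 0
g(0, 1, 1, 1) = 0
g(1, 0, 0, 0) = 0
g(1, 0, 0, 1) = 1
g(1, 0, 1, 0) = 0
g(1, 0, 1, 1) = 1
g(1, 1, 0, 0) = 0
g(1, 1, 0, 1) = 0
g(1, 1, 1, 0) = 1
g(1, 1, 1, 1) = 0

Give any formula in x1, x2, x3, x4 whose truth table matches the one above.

g(x1, x2, x3, x4) = (((((¬x1 ∧ ¬x2) ∧ x3) ∧ ¬x4) ∨ (((x1 ∧ ¬x2) ∧ ¬x3) ∧ x4)) ∨ (((x1 ∧ ¬x2) ∧ x3) ∧ x4)) ∨ (((x1 ∧ x2) ∧ x3) ∧ ¬x4)

The 1-rows are (0,0,1,0), (1,0,0,1), (1,0,1,1), (1,1,1,0). Each contributes one minterm — ¬x1·¬x2·x3·¬x4; x1·¬x2·¬x3·x4; x1·¬x2·x3·x4; x1·x2·x3·¬x4 — and their disjunction is a sum-of-products form of g.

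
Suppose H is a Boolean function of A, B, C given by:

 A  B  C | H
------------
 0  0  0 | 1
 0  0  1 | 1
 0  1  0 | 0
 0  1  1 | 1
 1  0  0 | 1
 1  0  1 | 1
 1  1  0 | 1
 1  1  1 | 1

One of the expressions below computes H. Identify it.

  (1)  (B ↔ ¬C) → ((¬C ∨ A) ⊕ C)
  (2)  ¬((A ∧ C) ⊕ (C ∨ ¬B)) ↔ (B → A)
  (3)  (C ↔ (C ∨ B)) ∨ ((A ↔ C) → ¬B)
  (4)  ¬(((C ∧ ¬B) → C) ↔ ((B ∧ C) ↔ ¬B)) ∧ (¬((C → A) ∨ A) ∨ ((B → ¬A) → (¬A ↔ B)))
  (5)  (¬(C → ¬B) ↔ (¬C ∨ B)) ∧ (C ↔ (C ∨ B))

3

(1): at (0,1,0) it gives 1, but H = 0 — eliminated.
(2): at (0,0,0) it gives 0, but H = 1 — eliminated.
(4): at (0,0,0) it gives 0, but H = 1 — eliminated.
(5): at (0,0,0) it gives 0, but H = 1 — eliminated.
Only (3) survives; checking it on all 8 rows confirms it matches H.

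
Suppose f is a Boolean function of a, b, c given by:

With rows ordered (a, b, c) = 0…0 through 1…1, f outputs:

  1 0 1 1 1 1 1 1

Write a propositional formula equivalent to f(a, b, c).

f(a, b, c) = ~((~a & ~b) & c)

f is 0 on exactly one input, (0,0,1), whose minterm is ¬a·¬b·c. So f is the negation of that single conjunction.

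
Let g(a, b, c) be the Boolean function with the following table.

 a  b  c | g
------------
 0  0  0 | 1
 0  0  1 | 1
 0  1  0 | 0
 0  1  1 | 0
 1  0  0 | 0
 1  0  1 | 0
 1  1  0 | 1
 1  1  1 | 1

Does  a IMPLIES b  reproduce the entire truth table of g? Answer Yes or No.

No

Test each input against both g and the formula:
  a=0, b=0, c=0: formula gives 1, g = 1 ✓
  a=0, b=0, c=1: formula gives 1, g = 1 ✓
  a=0, b=1, c=0: formula gives 1, but g = 0 ✗
Row (0,1,0) is a counterexample, so the formula is not equivalent to g.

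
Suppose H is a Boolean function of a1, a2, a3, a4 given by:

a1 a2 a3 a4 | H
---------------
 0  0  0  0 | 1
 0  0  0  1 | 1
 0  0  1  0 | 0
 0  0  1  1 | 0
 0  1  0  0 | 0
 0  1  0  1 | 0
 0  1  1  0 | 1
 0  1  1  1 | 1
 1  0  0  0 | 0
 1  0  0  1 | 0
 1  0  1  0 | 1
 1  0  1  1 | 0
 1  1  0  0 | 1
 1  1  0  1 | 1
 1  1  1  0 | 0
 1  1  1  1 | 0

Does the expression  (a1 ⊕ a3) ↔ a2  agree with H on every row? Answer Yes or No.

Check the formula against H row by row:
  a1=0, a2=0, a3=0, a4=0: formula gives 1, H = 1 ✓
  a1=0, a2=0, a3=0, a4=1: formula gives 1, H = 1 ✓
  a1=0, a2=0, a3=1, a4=0: formula gives 0, H = 0 ✓
  a1=0, a2=0, a3=1, a4=1: formula gives 0, H = 0 ✓
  …
  a1=1, a2=0, a3=1, a4=1: formula gives 1, but H = 0 ✗
Row (1,0,1,1) is a counterexample, so the formula is not equivalent to H.

No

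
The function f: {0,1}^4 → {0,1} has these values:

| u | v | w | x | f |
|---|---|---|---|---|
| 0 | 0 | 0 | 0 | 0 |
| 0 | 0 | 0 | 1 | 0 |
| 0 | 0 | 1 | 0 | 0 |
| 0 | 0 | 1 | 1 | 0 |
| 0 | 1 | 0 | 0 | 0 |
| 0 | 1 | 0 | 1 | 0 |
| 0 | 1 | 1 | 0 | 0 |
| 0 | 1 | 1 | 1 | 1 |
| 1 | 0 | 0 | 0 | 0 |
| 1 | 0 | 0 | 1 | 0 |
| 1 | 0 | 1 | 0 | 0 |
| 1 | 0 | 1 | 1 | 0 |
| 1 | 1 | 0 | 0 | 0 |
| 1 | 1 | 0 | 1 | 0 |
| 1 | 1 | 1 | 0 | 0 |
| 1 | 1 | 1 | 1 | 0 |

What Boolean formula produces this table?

f(u, v, w, x) = ((NOT u AND v) AND w) AND x

Only row (0,1,1,1) gives 1. That row's minterm ¬u·v·w·x is f directly.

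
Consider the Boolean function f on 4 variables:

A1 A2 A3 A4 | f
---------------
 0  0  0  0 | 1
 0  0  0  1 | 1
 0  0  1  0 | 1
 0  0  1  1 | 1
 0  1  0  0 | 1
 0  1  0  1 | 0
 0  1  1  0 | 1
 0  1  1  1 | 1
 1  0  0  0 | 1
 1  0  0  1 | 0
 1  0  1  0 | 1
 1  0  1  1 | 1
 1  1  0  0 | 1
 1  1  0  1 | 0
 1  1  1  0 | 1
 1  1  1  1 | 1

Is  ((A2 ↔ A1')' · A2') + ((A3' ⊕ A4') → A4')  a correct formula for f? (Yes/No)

Evaluate ((A2 ↔ A1')' · A2') + ((A3' ⊕ A4') → A4') on each row and compare to f:
  A1=0, A2=0, A3=0, A4=0: formula gives 1, f = 1 ✓
  A1=0, A2=0, A3=0, A4=1: formula gives 1, f = 1 ✓
  A1=0, A2=0, A3=1, A4=0: formula gives 1, f = 1 ✓
  A1=0, A2=0, A3=1, A4=1: formula gives 1, f = 1 ✓
  …and likewise for the remaining 12 rows.
Every row agrees, so the formula is equivalent.

Yes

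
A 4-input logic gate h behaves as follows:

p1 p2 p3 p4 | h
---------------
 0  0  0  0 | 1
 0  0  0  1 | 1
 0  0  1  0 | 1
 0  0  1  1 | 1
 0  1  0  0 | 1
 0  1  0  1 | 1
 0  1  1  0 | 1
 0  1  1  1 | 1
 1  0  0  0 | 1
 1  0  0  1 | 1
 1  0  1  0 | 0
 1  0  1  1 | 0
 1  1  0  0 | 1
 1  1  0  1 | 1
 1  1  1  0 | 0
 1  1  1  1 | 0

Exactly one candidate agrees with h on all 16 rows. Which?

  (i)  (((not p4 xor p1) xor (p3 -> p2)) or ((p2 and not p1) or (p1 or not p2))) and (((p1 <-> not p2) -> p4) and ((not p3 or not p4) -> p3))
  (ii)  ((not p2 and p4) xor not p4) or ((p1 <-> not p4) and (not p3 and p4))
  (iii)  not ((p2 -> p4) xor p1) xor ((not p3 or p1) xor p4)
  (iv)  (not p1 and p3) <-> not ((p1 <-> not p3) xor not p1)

(i): at (0,0,0,0) it gives 0, but h = 1 — eliminated.
(ii): at (0,1,1,1) it gives 0, but h = 1 — eliminated.
(iii): at (0,0,0,1) it gives 0, but h = 1 — eliminated.
That leaves (iv). Evaluating it on every row reproduces the table of h exactly.

iv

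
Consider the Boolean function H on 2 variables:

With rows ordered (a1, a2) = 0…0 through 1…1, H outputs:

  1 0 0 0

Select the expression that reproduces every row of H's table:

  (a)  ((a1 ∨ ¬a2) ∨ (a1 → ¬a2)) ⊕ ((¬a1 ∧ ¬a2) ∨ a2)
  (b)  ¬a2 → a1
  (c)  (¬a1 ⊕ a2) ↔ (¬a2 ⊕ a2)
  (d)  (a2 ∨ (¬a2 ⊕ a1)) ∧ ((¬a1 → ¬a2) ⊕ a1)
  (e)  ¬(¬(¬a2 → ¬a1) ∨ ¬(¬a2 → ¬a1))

d

(a) fails at (0,0): the formula yields 0, H is 1.
(b) fails at (0,0): the formula yields 0, H is 1.
(c) fails at (1,1): the formula yields 1, H is 0.
(e) fails at (0,1): the formula yields 1, H is 0.
That leaves (d). Evaluating it on every row reproduces the table of H exactly.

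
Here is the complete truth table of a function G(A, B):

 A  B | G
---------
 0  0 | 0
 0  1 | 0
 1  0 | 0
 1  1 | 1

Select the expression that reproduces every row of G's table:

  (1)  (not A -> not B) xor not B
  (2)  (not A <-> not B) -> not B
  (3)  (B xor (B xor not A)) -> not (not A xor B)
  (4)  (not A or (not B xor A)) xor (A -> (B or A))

(2) disagrees with G on (0,0) (formula → 1, table → 0); rule it out.
(3) disagrees with G on (0,1) (formula → 1, table → 0); rule it out.
(4) disagrees with G on (1,0) (formula → 1, table → 0); rule it out.
That leaves (1). Evaluating it on every row reproduces the table of G exactly.

1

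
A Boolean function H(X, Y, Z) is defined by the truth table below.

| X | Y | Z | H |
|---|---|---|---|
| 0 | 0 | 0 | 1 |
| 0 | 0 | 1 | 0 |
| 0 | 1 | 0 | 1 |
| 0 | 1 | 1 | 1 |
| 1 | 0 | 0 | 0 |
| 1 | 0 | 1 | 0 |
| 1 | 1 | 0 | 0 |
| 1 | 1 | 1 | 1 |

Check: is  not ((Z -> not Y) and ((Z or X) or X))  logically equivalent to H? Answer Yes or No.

Test each input against both H and the formula:
  X=0, Y=0, Z=0: formula gives 1, H = 1 ✓
  X=0, Y=0, Z=1: formula gives 0, H = 0 ✓
  X=0, Y=1, Z=0: formula gives 1, H = 1 ✓
  X=0, Y=1, Z=1: formula gives 1, H = 1 ✓
  X=1, Y=0, Z=0: formula gives 0, H = 0 ✓
  …and likewise for the remaining 3 rows.
No disagreement on any input; they are logically equivalent.

Yes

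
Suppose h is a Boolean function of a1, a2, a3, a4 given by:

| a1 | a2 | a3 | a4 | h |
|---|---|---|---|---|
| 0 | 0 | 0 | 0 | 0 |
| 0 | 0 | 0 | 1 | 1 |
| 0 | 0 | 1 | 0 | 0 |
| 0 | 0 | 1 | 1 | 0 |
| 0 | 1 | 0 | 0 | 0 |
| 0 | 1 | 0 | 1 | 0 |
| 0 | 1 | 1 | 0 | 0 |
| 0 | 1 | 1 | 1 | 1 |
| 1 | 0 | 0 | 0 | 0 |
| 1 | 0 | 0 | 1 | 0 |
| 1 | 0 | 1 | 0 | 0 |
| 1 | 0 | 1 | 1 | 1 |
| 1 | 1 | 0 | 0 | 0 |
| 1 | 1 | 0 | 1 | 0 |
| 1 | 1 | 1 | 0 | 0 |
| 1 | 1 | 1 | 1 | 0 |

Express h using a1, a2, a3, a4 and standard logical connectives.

h=1 on 3 inputs: (0,0,0,1), (0,1,1,1), (1,0,1,1). Reading each as a conjunction of literals (¬a1·¬a2·¬a3·a4, ¬a1·a2·a3·a4, a1·¬a2·a3·a4) and taking the OR gives the canonical DNF.

h(a1, a2, a3, a4) = ((((NOT a1 AND NOT a2) AND NOT a3) AND a4) OR (((NOT a1 AND a2) AND a3) AND a4)) OR (((a1 AND NOT a2) AND a3) AND a4)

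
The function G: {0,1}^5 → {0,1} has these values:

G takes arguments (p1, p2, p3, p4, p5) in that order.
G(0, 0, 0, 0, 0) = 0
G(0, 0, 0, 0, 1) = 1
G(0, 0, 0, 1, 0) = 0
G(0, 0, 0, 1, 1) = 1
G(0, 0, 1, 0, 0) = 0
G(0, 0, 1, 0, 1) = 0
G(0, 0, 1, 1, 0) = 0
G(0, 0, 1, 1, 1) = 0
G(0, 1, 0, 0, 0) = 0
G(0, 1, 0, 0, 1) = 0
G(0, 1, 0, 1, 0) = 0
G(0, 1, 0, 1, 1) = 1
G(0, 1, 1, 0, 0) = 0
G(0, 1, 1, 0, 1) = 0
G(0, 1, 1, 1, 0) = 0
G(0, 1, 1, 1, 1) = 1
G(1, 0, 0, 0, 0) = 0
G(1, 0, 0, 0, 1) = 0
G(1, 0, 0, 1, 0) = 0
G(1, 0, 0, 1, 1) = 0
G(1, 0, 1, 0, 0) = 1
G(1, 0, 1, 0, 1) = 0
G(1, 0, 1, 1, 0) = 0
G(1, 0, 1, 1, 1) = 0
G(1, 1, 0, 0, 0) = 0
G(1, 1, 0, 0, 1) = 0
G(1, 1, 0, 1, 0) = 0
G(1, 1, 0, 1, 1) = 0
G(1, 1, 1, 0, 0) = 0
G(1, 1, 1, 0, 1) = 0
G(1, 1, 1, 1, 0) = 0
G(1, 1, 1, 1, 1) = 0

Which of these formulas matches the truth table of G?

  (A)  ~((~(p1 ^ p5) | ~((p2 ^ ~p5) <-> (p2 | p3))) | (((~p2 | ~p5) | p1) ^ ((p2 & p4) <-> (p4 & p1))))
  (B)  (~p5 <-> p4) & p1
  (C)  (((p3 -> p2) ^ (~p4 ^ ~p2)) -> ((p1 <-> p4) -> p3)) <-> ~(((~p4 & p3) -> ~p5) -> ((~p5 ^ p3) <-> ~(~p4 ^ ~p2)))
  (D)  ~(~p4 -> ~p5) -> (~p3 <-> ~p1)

A

(B): at (0,0,0,0,1) it gives 0, but G = 1 — eliminated.
(C): at (0,0,0,0,0) it gives 1, but G = 0 — eliminated.
(D): at (0,0,0,0,0) it gives 1, but G = 0 — eliminated.
That leaves (A). Evaluating it on every row reproduces the table of G exactly.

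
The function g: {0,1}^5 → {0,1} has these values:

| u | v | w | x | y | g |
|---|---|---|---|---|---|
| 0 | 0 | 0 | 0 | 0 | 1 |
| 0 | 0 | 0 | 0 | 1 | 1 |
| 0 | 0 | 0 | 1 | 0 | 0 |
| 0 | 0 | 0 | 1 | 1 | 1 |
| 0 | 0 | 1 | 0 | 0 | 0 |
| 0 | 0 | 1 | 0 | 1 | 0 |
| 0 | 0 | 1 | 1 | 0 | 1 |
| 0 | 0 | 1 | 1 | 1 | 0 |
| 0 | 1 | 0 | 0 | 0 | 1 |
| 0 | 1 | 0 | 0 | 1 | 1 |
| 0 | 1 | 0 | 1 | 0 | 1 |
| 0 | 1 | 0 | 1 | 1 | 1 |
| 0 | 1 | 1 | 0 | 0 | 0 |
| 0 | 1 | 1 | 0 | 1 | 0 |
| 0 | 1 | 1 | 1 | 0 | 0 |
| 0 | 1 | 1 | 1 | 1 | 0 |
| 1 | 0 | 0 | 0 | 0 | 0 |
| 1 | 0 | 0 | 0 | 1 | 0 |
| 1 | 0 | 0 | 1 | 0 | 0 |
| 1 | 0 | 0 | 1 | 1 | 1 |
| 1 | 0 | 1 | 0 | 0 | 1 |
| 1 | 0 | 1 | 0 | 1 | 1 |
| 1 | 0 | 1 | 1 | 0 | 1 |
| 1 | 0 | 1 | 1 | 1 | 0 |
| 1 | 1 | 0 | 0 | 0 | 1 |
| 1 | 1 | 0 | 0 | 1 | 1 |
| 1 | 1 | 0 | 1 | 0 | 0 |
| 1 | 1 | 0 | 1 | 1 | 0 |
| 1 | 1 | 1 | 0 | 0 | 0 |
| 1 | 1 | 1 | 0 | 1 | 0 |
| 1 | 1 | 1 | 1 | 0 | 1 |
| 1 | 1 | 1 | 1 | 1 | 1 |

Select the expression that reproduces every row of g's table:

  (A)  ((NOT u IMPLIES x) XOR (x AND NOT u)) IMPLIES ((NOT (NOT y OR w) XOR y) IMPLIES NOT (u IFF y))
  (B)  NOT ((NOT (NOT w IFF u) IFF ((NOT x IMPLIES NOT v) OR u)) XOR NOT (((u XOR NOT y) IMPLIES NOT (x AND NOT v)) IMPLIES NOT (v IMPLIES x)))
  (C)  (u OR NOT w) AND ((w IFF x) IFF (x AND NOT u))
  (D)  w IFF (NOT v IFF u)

(A) disagrees with g on (0,0,0,1,0) (formula → 1, table → 0); rule it out.
(C) disagrees with g on (0,0,0,0,0) (formula → 0, table → 1); rule it out.
(D) disagrees with g on (0,0,0,1,0) (formula → 1, table → 0); rule it out.
That leaves (B). Evaluating it on every row reproduces the table of g exactly.

B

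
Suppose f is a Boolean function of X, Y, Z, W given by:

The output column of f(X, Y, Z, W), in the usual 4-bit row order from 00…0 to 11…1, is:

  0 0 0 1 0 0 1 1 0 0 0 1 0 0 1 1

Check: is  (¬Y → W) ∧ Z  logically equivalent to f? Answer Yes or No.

Test each input against both f and the formula:
  X=0, Y=0, Z=0, W=0: formula gives 0, f = 0 ✓
  X=0, Y=0, Z=0, W=1: formula gives 0, f = 0 ✓
  X=0, Y=0, Z=1, W=0: formula gives 0, f = 0 ✓
  X=0, Y=0, Z=1, W=1: formula gives 1, f = 1 ✓
  …and likewise for the remaining 12 rows.
All 16 rows match — the expression computes f exactly.

Yes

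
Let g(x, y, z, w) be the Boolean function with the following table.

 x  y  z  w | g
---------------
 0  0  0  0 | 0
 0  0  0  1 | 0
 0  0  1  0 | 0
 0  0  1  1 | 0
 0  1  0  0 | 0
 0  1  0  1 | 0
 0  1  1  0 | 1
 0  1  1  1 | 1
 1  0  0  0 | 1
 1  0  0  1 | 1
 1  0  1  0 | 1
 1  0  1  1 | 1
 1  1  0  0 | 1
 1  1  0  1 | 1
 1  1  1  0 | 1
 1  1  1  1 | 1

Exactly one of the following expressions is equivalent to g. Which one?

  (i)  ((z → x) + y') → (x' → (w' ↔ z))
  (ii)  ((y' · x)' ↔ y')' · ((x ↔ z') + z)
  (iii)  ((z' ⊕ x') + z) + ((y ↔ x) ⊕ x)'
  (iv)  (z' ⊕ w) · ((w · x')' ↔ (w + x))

(i): at (0,0,0,1) it gives 1, but g = 0 — eliminated.
(iii): at (0,0,1,0) it gives 1, but g = 0 — eliminated.
(iv): at (0,1,1,0) it gives 0, but g = 1 — eliminated.
Only (ii) survives; checking it on all 16 rows confirms it matches g.

ii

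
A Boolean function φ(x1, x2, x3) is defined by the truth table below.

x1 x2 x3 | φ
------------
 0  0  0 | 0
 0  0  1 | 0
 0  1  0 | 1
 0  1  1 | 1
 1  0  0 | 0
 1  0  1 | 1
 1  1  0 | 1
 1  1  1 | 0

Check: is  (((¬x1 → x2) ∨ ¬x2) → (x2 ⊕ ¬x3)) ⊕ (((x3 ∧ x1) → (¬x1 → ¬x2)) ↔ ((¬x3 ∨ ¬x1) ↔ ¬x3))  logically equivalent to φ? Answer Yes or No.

Check the formula against φ row by row:
  x1=0, x2=0, x3=0: formula gives 0, φ = 0 ✓
  x1=0, x2=0, x3=1: formula gives 0, φ = 0 ✓
  x1=0, x2=1, x3=0: formula gives 1, φ = 1 ✓
  x1=0, x2=1, x3=1: formula gives 1, φ = 1 ✓
  x1=1, x2=0, x3=0: formula gives 0, φ = 0 ✓
  …and likewise for the remaining 3 rows.
No disagreement on any input; they are logically equivalent.

Yes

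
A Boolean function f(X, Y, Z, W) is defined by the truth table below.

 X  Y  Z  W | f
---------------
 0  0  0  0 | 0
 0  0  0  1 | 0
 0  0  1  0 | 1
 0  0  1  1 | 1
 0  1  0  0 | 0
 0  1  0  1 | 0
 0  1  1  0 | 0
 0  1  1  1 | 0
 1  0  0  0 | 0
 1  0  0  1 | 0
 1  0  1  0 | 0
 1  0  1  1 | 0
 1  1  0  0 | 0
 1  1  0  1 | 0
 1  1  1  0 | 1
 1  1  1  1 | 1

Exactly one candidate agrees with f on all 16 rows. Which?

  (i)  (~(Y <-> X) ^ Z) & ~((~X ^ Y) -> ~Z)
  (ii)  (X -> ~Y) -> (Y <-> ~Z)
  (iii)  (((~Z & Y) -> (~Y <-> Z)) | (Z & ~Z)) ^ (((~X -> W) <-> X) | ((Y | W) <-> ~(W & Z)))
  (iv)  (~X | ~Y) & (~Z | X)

(ii): at (0,1,0,0) it gives 1, but f = 0 — eliminated.
(iii): at (0,0,1,0) it gives 0, but f = 1 — eliminated.
(iv): at (0,0,0,0) it gives 1, but f = 0 — eliminated.
Only (i) survives; checking it on all 16 rows confirms it matches f.

i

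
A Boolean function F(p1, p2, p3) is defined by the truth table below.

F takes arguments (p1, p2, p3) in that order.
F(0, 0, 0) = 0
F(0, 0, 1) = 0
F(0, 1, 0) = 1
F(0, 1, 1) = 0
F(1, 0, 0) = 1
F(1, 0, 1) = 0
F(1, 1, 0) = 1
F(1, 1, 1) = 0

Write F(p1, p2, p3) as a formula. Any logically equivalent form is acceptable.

F(p1, p2, p3) = (((not p1 and p2) and not p3) or ((p1 and not p2) and not p3)) or ((p1 and p2) and not p3)

Collect the rows where F=1 — (0,1,0), (1,0,0), (1,1,0) — and write one minterm per row: ¬p1·p2·¬p3, p1·¬p2·¬p3, p1·p2·¬p3. Their union (logical OR) reproduces the table exactly.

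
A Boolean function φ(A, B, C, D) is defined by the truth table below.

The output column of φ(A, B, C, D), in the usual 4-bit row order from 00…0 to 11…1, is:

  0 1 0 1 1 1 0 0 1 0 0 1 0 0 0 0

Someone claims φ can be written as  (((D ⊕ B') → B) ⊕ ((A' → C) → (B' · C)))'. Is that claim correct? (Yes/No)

Evaluate (((D ⊕ B') → B) ⊕ ((A' → C) → (B' · C)))' on each row and compare to φ:
  A=0, B=0, C=0, D=0: formula gives 0, φ = 0 ✓
  A=0, B=0, C=0, D=1: formula gives 1, φ = 1 ✓
  A=0, B=0, C=1, D=0: formula gives 0, φ = 0 ✓
  A=0, B=0, C=1, D=1: formula gives 1, φ = 1 ✓
  …and likewise for the remaining 12 rows.
All 16 rows match — the expression computes φ exactly.

Yes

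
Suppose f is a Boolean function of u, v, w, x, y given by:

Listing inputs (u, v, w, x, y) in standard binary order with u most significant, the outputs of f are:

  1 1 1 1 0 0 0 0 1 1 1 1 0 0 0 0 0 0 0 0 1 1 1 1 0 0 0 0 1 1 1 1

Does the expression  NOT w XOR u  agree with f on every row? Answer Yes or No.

Yes

Check the formula against f row by row:
  u=0, v=0, w=0, x=0, y=0: formula gives 1, f = 1 ✓
  u=0, v=0, w=0, x=0, y=1: formula gives 1, f = 1 ✓
  u=0, v=0, w=0, x=1, y=0: formula gives 1, f = 1 ✓
  u=0, v=0, w=0, x=1, y=1: formula gives 1, f = 1 ✓
  …and likewise for the remaining 28 rows.
No disagreement on any input; they are logically equivalent.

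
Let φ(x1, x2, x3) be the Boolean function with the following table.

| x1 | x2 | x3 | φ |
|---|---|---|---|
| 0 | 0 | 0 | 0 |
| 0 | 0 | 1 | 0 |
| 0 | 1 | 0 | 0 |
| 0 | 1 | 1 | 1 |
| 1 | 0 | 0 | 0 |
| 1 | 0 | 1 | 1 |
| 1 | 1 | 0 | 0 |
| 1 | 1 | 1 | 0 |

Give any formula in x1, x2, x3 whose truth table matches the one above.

φ(x1, x2, x3) = ((x1' · x2) · x3) + ((x1 · x2') · x3)

φ=1 on 2 inputs: (0,1,1), (1,0,1). Reading each as a conjunction of literals (¬x1·x2·x3, x1·¬x2·x3) and taking the OR gives the canonical DNF.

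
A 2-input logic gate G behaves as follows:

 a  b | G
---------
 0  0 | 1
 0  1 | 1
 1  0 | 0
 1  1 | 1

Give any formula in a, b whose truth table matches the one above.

G(a, b) = a -> b

This is a → b (false only at 1,0).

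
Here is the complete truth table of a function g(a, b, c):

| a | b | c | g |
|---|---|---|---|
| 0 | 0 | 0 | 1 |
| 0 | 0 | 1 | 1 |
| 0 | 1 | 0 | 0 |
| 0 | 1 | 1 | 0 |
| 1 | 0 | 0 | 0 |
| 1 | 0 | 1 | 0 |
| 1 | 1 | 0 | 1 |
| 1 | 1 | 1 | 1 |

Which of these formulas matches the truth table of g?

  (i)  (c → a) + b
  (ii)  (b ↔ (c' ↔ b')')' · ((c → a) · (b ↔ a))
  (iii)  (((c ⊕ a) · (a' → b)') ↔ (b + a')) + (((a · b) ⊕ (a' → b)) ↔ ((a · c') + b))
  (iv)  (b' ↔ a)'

iv

(i): at (0,0,1) it gives 0, but g = 1 — eliminated.
(ii): at (0,0,0) it gives 0, but g = 1 — eliminated.
(iii): at (0,1,0) it gives 1, but g = 0 — eliminated.
That leaves (iv). Evaluating it on every row reproduces the table of g exactly.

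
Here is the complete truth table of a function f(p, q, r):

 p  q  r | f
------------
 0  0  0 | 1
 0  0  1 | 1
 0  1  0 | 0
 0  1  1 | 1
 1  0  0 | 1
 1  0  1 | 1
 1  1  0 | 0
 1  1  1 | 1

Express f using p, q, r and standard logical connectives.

There are just 2 zero rows: (0,1,0), (1,1,0). Their minterms are ¬p·q·¬r, p·q·¬r; the OR of those covers precisely the 0-outputs, and negating it yields f.

f(p, q, r) = (((p' · q) · r') + ((p · q) · r'))'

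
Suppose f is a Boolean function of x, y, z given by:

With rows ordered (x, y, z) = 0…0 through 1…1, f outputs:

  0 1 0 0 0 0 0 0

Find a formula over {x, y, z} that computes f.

Only row (0,0,1) gives 1. That row's minterm ¬x·¬y·z is f directly.

f(x, y, z) = (not x and not y) and z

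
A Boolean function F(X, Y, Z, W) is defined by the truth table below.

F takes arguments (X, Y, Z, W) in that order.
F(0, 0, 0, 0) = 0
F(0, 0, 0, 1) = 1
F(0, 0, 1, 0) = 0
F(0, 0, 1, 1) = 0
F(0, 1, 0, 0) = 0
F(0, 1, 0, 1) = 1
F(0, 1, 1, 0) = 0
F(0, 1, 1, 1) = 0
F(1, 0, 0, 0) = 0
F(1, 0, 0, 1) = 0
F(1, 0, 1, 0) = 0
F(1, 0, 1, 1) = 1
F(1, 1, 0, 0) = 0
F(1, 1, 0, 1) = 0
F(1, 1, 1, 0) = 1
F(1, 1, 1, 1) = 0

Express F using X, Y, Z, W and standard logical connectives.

Collect the rows where F=1 — (0,0,0,1), (0,1,0,1), (1,0,1,1), (1,1,1,0) — and write one minterm per row: ¬X·¬Y·¬Z·W, ¬X·Y·¬Z·W, X·¬Y·Z·W, X·Y·Z·¬W. Their union (logical OR) reproduces the table exactly.

F(X, Y, Z, W) = (((((not X and not Y) and not Z) and W) or (((not X and Y) and not Z) and W)) or (((X and not Y) and Z) and W)) or (((X and Y) and Z) and not W)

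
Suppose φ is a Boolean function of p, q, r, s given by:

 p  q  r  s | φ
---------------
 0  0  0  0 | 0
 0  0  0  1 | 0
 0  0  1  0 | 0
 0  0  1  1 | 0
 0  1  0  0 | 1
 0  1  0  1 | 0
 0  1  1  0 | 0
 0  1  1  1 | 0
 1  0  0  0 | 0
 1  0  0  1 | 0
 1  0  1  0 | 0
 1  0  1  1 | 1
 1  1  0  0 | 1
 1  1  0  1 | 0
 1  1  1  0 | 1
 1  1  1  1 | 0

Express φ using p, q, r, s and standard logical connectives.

φ(p, q, r, s) = (((((¬p ∧ q) ∧ ¬r) ∧ ¬s) ∨ (((p ∧ ¬q) ∧ r) ∧ s)) ∨ (((p ∧ q) ∧ ¬r) ∧ ¬s)) ∨ (((p ∧ q) ∧ r) ∧ ¬s)

φ=1 on 4 inputs: (0,1,0,0), (1,0,1,1), (1,1,0,0), (1,1,1,0). Reading each as a conjunction of literals (¬p·q·¬r·¬s, p·¬q·r·s, p·q·¬r·¬s, p·q·r·¬s) and taking the OR gives the canonical DNF.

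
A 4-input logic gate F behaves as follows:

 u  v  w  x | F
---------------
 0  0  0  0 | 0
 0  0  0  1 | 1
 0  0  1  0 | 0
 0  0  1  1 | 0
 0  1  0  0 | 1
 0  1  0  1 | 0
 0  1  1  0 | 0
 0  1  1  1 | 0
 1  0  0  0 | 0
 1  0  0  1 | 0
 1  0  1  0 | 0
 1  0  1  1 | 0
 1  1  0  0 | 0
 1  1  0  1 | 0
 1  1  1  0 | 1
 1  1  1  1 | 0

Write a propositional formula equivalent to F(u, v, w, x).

F(u, v, w, x) = ((((u' · v') · w') · x) + (((u' · v) · w') · x')) + (((u · v) · w) · x')

F=1 on 3 inputs: (0,0,0,1), (0,1,0,0), (1,1,1,0). Reading each as a conjunction of literals (¬u·¬v·¬w·x, ¬u·v·¬w·¬x, u·v·w·¬x) and taking the OR gives the canonical DNF.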